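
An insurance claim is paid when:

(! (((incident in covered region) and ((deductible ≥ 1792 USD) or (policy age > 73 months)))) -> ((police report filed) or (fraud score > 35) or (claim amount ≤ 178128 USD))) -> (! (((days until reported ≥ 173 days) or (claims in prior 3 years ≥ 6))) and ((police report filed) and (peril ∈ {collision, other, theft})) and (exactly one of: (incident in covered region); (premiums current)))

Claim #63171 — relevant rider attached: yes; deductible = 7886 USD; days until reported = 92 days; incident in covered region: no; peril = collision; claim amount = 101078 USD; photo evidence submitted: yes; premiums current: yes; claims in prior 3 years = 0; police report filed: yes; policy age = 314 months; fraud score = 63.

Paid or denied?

Paid

Atomic conditions:
  incident in covered region: no → false
  deductible ≥ 1792 USD: 7886 ≥ 1792 is true
  policy age > 73 months: 314 > 73 is true
  police report filed: yes → true
  fraud score > 35: 63 > 35 is true
  claim amount ≤ 178128 USD: 101078 ≤ 178128 is true
  days until reported ≥ 173 days: 92 ≥ 173 is false
  claims in prior 3 years ≥ 6: 0 ≥ 6 is false
  peril ∈ {collision, other, theft}: collision is in the set → true
  premiums current: yes → true
Combine:
[1.1.1.2] true OR true = true
[1.1.1] false AND true = false
[1.1] NOT false = true
[1.2] true OR true OR true = true
[1] true → true = true
[2.1.1] false OR false = false
[2.1] NOT false = true
[2.2] true AND true = true
[2.3] exactly-one(false, true) = true
[2] true AND true AND true = true
[root] true → true = true
Overall: true → paid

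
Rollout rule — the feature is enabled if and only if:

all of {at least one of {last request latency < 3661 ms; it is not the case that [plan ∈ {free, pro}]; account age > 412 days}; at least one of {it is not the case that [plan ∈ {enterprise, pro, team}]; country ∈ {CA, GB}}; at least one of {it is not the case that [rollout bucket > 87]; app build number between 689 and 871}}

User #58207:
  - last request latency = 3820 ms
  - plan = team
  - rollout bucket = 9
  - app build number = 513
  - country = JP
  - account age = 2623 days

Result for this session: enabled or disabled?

Atomic conditions:
  last request latency < 3661 ms: 3820 < 3661 is false
  plan ∈ {free, pro}: team is not in the set → false
  account age > 412 days: 2623 > 412 is true
  plan ∈ {enterprise, pro, team}: team is in the set → true
  country ∈ {CA, GB}: JP is not in the set → false
  rollout bucket > 87: 9 > 87 is false
  app build number between 689 and 871: 513 in [689, 871] is false
Combine:
[1.2] NOT false = true
[1] false OR true OR true = true
[2.1] NOT true = false
[2] false OR false = false
[3.1] NOT false = true
[3] true OR false = true
[root] true AND false AND true = false
Overall: false → disabled

Disabled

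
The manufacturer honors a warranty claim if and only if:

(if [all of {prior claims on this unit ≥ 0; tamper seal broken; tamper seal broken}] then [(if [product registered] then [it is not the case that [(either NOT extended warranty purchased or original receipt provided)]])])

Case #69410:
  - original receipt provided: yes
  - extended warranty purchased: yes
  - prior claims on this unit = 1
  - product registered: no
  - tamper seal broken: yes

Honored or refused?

Honored

Atomic conditions:
  prior claims on this unit ≥ 0: 1 ≥ 0 is true
  tamper seal broken: yes → true
  product registered: no → false
  NOT extended warranty purchased: yes → false
  original receipt provided: yes → true
Combine:
[1] true AND true AND true = true
[2.2.1] false OR true = true
[2.2] NOT true = false
[2] false → false (antecedent false ⇒ implication holds) = true
[root] true → true = true
Overall: true → honored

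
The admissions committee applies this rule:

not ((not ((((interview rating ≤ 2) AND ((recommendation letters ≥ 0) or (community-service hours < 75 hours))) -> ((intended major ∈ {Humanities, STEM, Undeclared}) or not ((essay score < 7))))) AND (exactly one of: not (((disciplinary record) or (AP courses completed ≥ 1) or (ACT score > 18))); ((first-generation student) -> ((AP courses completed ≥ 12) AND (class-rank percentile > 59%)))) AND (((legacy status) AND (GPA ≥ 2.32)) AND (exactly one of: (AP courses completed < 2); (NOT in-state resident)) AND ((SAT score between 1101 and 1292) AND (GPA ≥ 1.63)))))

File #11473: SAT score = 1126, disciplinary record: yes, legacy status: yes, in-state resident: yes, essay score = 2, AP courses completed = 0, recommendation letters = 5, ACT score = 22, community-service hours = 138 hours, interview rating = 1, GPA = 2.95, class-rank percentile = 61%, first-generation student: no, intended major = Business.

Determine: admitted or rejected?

Atomic conditions:
  interview rating ≤ 2: 1 ≤ 2 is true
  recommendation letters ≥ 0: 5 ≥ 0 is true
  community-service hours < 75 hours: 138 < 75 is false
  intended major ∈ {Humanities, STEM, Undeclared}: Business is not in the set → false
  essay score < 7: 2 < 7 is true
  disciplinary record: yes → true
  AP courses completed ≥ 1: 0 ≥ 1 is false
  ACT score > 18: 22 > 18 is true
  first-generation student: no → false
  AP courses completed ≥ 12: 0 ≥ 12 is false
  class-rank percentile > 59%: 61 > 59 is true
  legacy status: yes → true
  GPA ≥ 2.32: 2.95 ≥ 2.32 is true
  AP courses completed < 2: 0 < 2 is true
  NOT in-state resident: yes → false
  SAT score between 1101 and 1292: 1126 in [1101, 1292] is true
  GPA ≥ 1.63: 2.95 ≥ 1.63 is true
Combine:
[1.1.1.1.2] true OR false = true
[1.1.1.1] true AND true = true
[1.1.1.2.2] NOT true = false
[1.1.1.2] false OR false = false
[1.1.1] true → false = false
[1.1] NOT false = true
[1.2.1.1] true OR false OR true = true
[1.2.1] NOT true = false
[1.2.2.2] false AND true = false
[1.2.2] false → false (antecedent false ⇒ implication holds) = true
[1.2] exactly-one(false, true) = true
[1.3.1] true AND true = true
[1.3.2] exactly-one(true, false) = true
[1.3.3] true AND true = true
[1.3] true AND true AND true = true
[1] true AND true AND true = true
[root] NOT true = false
Overall: false → rejected

Rejected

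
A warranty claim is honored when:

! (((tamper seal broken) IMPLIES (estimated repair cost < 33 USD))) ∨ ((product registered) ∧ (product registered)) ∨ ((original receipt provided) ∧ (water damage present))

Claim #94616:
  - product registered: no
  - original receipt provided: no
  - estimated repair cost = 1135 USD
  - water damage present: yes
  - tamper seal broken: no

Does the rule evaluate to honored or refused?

Atomic conditions:
  tamper seal broken: no → false
  estimated repair cost < 33 USD: 1135 < 33 is false
  product registered: no → false
  original receipt provided: no → false
  water damage present: yes → true
Combine:
[1.1] false → false (antecedent false ⇒ implication holds) = true
[1] NOT true = false
[2] false AND false = false
[3] false AND true = false
[root] false OR false OR false = false
Overall: false → refused

Refused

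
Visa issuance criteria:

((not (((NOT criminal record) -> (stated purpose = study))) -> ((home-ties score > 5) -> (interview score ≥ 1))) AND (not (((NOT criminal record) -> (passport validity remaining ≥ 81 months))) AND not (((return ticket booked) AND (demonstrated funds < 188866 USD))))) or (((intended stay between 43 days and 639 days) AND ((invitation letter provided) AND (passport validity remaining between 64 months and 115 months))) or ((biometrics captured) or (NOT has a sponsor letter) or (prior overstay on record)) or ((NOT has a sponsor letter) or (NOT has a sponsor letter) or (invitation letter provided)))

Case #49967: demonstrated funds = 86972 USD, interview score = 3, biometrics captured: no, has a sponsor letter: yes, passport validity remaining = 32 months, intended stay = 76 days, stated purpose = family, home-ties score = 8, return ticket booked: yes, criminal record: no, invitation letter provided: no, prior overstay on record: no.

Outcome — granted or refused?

Refused

Atomic conditions:
  NOT criminal record: no → true
  stated purpose = study: family == study is false
  home-ties score > 5: 8 > 5 is true
  interview score ≥ 1: 3 ≥ 1 is true
  passport validity remaining ≥ 81 months: 32 ≥ 81 is false
  return ticket booked: yes → true
  demonstrated funds < 188866 USD: 86972 < 188866 is true
  intended stay between 43 days and 639 days: 76 in [43, 639] is true
  invitation letter provided: no → false
  passport validity remaining between 64 months and 115 months: 32 in [64, 115] is false
  biometrics captured: no → false
  NOT has a sponsor letter: yes → false
  prior overstay on record: no → false
Combine:
[1.1.1.1] true → false = false
[1.1.1] NOT false = true
[1.1.2] true → true = true
[1.1] true → true = true
[1.2.1.1] true → false = false
[1.2.1] NOT false = true
[1.2.2.1] true AND true = true
[1.2.2] NOT true = false
[1.2] true AND false = false
[1] true AND false = false
[2.1.2] false AND false = false
[2.1] true AND false = false
[2.2] false OR false OR false = false
[2.3] false OR false OR false = false
[2] false OR false OR false = false
[root] false OR false = false
Overall: false → refused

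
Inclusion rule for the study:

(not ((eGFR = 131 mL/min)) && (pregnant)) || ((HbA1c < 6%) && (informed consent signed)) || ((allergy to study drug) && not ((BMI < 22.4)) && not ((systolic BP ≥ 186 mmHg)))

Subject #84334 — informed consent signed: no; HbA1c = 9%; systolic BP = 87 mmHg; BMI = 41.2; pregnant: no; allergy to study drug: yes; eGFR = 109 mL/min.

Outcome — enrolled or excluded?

Enrolled

Atomic conditions:
  eGFR = 131 mL/min: 109 == 131 is false
  pregnant: no → false
  HbA1c < 6%: 9 < 6 is false
  informed consent signed: no → false
  allergy to study drug: yes → true
  BMI < 22.4: 41.2 < 22.4 is false
  systolic BP ≥ 186 mmHg: 87 ≥ 186 is false
Combine:
[1.1] NOT false = true
[1] true AND false = false
[2] false AND false = false
[3.2] NOT false = true
[3.3] NOT false = true
[3] true AND true AND true = true
[root] false OR false OR true = true
Overall: true → enrolled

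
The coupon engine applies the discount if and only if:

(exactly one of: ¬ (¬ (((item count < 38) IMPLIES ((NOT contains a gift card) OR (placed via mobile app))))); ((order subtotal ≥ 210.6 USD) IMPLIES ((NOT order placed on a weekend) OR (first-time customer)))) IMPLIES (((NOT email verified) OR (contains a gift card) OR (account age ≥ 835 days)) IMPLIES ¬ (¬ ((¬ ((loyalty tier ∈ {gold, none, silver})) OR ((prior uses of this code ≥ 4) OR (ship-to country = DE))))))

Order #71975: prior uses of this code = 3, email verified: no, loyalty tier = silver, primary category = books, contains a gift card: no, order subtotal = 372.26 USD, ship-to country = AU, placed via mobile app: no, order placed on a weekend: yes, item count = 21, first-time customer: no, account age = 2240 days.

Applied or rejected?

Atomic conditions:
  item count < 38: 21 < 38 is true
  NOT contains a gift card: no → true
  placed via mobile app: no → false
  order subtotal ≥ 210.6 USD: 372.26 ≥ 210.6 is true
  NOT order placed on a weekend: yes → false
  first-time customer: no → false
  NOT email verified: no → true
  contains a gift card: no → false
  account age ≥ 835 days: 2240 ≥ 835 is true
  loyalty tier ∈ {gold, none, silver}: silver is in the set → true
  prior uses of this code ≥ 4: 3 ≥ 4 is false
  ship-to country = DE: AU == DE is false
Combine:
[1.1.1.1.2] true OR false = true
[1.1.1.1] true → true = true
[1.1.1] NOT true = false
[1.1] NOT false = true
[1.2.2] false OR false = false
[1.2] true → false = false
[1] exactly-one(true, false) = true
[2.1] true OR false OR true = true
[2.2.1.1.1] NOT true = false
[2.2.1.1.2] false OR false = false
[2.2.1.1] false OR false = false
[2.2.1] NOT false = true
[2.2] NOT true = false
[2] true → false = false
[root] true → false = false
Overall: false → rejected

Rejected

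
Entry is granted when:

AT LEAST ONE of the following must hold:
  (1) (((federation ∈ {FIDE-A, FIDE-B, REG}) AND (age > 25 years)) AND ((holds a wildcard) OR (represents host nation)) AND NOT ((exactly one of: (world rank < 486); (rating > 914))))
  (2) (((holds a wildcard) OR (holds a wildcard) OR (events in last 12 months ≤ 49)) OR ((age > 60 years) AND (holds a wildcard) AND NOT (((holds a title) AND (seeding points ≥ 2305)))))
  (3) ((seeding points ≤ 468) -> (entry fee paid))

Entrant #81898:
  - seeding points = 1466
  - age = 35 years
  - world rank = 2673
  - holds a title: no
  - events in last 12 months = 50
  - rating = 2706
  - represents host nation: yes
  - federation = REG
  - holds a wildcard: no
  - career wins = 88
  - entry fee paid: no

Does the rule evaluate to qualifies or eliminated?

Qualifies

Atomic conditions:
  federation ∈ {FIDE-A, FIDE-B, REG}: REG is in the set → true
  age > 25 years: 35 > 25 is true
  holds a wildcard: no → false
  represents host nation: yes → true
  world rank < 486: 2673 < 486 is false
  rating > 914: 2706 > 914 is true
  events in last 12 months ≤ 49: 50 ≤ 49 is false
  age > 60 years: 35 > 60 is false
  holds a title: no → false
  seeding points ≥ 2305: 1466 ≥ 2305 is false
  seeding points ≤ 468: 1466 ≤ 468 is false
  entry fee paid: no → false
Combine:
[1.1] true AND true = true
[1.2] false OR true = true
[1.3.1] exactly-one(false, true) = true
[1.3] NOT true = false
[1] true AND true AND false = false
[2.1] false OR false OR false = false
[2.2.3.1] false AND false = false
[2.2.3] NOT false = true
[2.2] false AND false AND true = false
[2] false OR false = false
[3] false → false (antecedent false ⇒ implication holds) = true
[root] false OR false OR true = true
Overall: true → qualifies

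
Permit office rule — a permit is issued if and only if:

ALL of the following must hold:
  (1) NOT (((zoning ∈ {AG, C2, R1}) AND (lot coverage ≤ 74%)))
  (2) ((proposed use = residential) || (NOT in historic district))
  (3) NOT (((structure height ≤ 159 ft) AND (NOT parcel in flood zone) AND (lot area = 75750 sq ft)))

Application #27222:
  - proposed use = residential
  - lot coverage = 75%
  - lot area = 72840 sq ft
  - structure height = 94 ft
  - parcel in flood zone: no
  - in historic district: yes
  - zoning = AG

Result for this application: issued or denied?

Atomic conditions:
  zoning ∈ {AG, C2, R1}: AG is in the set → true
  lot coverage ≤ 74%: 75 ≤ 74 is false
  proposed use = residential: residential == residential is true
  NOT in historic district: yes → false
  structure height ≤ 159 ft: 94 ≤ 159 is true
  NOT parcel in flood zone: no → true
  lot area = 75750 sq ft: 72840 == 75750 is false
Combine:
[1.1] true AND false = false
[1] NOT false = true
[2] true OR false = true
[3.1] true AND true AND false = false
[3] NOT false = true
[root] true AND true AND true = true
Overall: true → issued

Issued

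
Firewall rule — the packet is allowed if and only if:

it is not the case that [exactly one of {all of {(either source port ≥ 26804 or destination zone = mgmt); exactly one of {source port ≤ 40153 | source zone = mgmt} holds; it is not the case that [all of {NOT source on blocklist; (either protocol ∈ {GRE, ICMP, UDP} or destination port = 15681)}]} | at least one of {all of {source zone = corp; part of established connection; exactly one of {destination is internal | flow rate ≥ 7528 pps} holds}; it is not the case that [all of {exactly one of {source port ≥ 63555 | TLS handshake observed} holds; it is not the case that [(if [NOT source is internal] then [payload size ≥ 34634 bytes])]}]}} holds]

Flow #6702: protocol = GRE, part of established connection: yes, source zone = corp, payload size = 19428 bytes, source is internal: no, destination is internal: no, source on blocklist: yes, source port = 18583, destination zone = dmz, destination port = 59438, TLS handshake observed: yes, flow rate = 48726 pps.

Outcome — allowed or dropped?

Atomic conditions:
  source port ≥ 26804: 18583 ≥ 26804 is false
  destination zone = mgmt: dmz == mgmt is false
  source port ≤ 40153: 18583 ≤ 40153 is true
  source zone = mgmt: corp == mgmt is false
  NOT source on blocklist: yes → false
  protocol ∈ {GRE, ICMP, UDP}: GRE is in the set → true
  destination port = 15681: 59438 == 15681 is false
  source zone = corp: corp == corp is true
  part of established connection: yes → true
  destination is internal: no → false
  flow rate ≥ 7528 pps: 48726 ≥ 7528 is true
  source port ≥ 63555: 18583 ≥ 63555 is false
  TLS handshake observed: yes → true
  NOT source is internal: no → true
  payload size ≥ 34634 bytes: 19428 ≥ 34634 is false
Combine:
[1.1.1] false OR false = false
[1.1.2] exactly-one(true, false) = true
[1.1.3.1.2] true OR false = true
[1.1.3.1] false AND true = false
[1.1.3] NOT false = true
[1.1] false AND true AND true = false
[1.2.1.3] exactly-one(false, true) = true
[1.2.1] true AND true AND true = true
[1.2.2.1.1] exactly-one(false, true) = true
[1.2.2.1.2.1] true → false = false
[1.2.2.1.2] NOT false = true
[1.2.2.1] true AND true = true
[1.2.2] NOT true = false
[1.2] true OR false = true
[1] exactly-one(false, true) = true
[root] NOT true = false
Overall: false → dropped

Dropped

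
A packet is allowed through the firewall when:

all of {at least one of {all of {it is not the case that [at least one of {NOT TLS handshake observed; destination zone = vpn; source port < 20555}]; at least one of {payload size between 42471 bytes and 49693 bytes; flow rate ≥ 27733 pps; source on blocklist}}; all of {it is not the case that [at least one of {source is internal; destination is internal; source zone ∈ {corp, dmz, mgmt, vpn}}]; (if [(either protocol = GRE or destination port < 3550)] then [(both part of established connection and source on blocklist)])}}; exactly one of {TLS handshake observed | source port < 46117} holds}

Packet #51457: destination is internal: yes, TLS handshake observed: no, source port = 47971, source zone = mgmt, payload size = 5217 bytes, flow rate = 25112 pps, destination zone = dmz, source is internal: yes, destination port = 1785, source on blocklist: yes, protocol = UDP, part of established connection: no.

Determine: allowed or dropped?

Atomic conditions:
  NOT TLS handshake observed: no → true
  destination zone = vpn: dmz == vpn is false
  source port < 20555: 47971 < 20555 is false
  payload size between 42471 bytes and 49693 bytes: 5217 in [42471, 49693] is false
  flow rate ≥ 27733 pps: 25112 ≥ 27733 is false
  source on blocklist: yes → true
  source is internal: yes → true
  destination is internal: yes → true
  source zone ∈ {corp, dmz, mgmt, vpn}: mgmt is in the set → true
  protocol = GRE: UDP == GRE is false
  destination port < 3550: 1785 < 3550 is true
  part of established connection: no → false
  TLS handshake observed: no → false
  source port < 46117: 47971 < 46117 is false
Combine:
[1.1.1.1] true OR false OR false = true
[1.1.1] NOT true = false
[1.1.2] false OR false OR true = true
[1.1] false AND true = false
[1.2.1.1] true OR true OR true = true
[1.2.1] NOT true = false
[1.2.2.1] false OR true = true
[1.2.2.2] false AND true = false
[1.2.2] true → false = false
[1.2] false AND false = false
[1] false OR false = false
[2] exactly-one(false, false) = false
[root] false AND false = false
Overall: false → dropped

Dropped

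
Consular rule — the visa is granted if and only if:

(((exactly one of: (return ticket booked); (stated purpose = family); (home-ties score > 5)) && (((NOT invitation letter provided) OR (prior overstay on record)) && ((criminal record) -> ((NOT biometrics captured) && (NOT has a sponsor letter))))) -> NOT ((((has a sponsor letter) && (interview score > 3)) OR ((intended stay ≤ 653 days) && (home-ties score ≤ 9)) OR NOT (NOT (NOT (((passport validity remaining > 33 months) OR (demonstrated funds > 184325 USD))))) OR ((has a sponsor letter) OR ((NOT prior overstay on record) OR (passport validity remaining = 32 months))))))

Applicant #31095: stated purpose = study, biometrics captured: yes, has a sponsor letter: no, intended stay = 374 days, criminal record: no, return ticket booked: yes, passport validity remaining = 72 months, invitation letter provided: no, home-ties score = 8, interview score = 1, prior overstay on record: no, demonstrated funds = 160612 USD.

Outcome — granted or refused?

Granted

Atomic conditions:
  return ticket booked: yes → true
  stated purpose = family: study == family is false
  home-ties score > 5: 8 > 5 is true
  NOT invitation letter provided: no → true
  prior overstay on record: no → false
  criminal record: no → false
  NOT biometrics captured: yes → false
  NOT has a sponsor letter: no → true
  has a sponsor letter: no → false
  interview score > 3: 1 > 3 is false
  intended stay ≤ 653 days: 374 ≤ 653 is true
  home-ties score ≤ 9: 8 ≤ 9 is true
  passport validity remaining > 33 months: 72 > 33 is true
  demonstrated funds > 184325 USD: 160612 > 184325 is false
  NOT prior overstay on record: no → true
  passport validity remaining = 32 months: 72 == 32 is false
Combine:
[1.1] exactly-one(true, false, true) = false
[1.2.1] true OR false = true
[1.2.2.2] false AND true = false
[1.2.2] false → false (antecedent false ⇒ implication holds) = true
[1.2] true AND true = true
[1] false AND true = false
[2.1.1] false AND false = false
[2.1.2] true AND true = true
[2.1.3.1.1.1] true OR false = true
[2.1.3.1.1] NOT true = false
[2.1.3.1] NOT false = true
[2.1.3] NOT true = false
[2.1.4.2] true OR false = true
[2.1.4] false OR true = true
[2.1] false OR true OR false OR true = true
[2] NOT true = false
[root] false → false (antecedent false ⇒ implication holds) = true
Overall: true → granted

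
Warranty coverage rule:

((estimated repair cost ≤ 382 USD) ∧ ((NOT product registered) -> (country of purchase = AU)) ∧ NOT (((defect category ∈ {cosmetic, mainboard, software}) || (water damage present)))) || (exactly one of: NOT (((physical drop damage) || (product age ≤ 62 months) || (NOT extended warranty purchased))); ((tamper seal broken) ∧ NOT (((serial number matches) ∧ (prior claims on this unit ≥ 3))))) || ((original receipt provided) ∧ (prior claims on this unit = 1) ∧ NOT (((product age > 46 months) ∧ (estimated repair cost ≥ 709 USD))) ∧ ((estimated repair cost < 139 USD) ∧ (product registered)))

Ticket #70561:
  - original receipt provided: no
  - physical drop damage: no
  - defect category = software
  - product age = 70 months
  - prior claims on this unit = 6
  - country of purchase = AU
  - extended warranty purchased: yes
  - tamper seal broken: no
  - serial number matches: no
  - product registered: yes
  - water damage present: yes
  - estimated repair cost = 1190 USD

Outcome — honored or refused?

Atomic conditions:
  estimated repair cost ≤ 382 USD: 1190 ≤ 382 is false
  NOT product registered: yes → false
  country of purchase = AU: AU == AU is true
  defect category ∈ {cosmetic, mainboard, software}: software is in the set → true
  water damage present: yes → true
  physical drop damage: no → false
  product age ≤ 62 months: 70 ≤ 62 is false
  NOT extended warranty purchased: yes → false
  tamper seal broken: no → false
  serial number matches: no → false
  prior claims on this unit ≥ 3: 6 ≥ 3 is true
  original receipt provided: no → false
  prior claims on this unit = 1: 6 == 1 is false
  product age > 46 months: 70 > 46 is true
  estimated repair cost ≥ 709 USD: 1190 ≥ 709 is true
  estimated repair cost < 139 USD: 1190 < 139 is false
  product registered: yes → true
Combine:
[1.2] false → true (antecedent false ⇒ implication holds) = true
[1.3.1] true OR true = true
[1.3] NOT true = false
[1] false AND true AND false = false
[2.1.1] false OR false OR false = false
[2.1] NOT false = true
[2.2.2.1] false AND true = false
[2.2.2] NOT false = true
[2.2] false AND true = false
[2] exactly-one(true, false) = true
[3.3.1] true AND true = true
[3.3] NOT true = false
[3.4] false AND true = false
[3] false AND false AND false AND false = false
[root] false OR true OR false = true
Overall: true → honored

Honored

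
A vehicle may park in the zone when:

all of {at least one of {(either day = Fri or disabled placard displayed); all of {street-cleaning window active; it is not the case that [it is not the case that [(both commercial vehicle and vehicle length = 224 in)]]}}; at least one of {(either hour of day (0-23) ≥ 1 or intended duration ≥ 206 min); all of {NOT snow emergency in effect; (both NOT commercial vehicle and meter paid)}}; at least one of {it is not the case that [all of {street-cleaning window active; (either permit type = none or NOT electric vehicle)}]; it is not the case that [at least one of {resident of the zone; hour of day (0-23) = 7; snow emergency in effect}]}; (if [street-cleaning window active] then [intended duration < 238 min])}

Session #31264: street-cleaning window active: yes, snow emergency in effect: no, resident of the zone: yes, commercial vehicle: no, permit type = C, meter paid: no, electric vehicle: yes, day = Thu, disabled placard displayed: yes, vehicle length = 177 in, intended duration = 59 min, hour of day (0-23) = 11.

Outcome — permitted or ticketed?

Permitted

Atomic conditions:
  day = Fri: Thu == Fri is false
  disabled placard displayed: yes → true
  street-cleaning window active: yes → true
  commercial vehicle: no → false
  vehicle length = 224 in: 177 == 224 is false
  hour of day (0-23) ≥ 1: 11 ≥ 1 is true
  intended duration ≥ 206 min: 59 ≥ 206 is false
  NOT snow emergency in effect: no → true
  NOT commercial vehicle: no → true
  meter paid: no → false
  permit type = none: C == none is false
  NOT electric vehicle: yes → false
  resident of the zone: yes → true
  hour of day (0-23) = 7: 11 == 7 is false
  snow emergency in effect: no → false
  intended duration < 238 min: 59 < 238 is true
Combine:
[1.1] false OR true = true
[1.2.2.1.1] false AND false = false
[1.2.2.1] NOT false = true
[1.2.2] NOT true = false
[1.2] true AND false = false
[1] true OR false = true
[2.1] true OR false = true
[2.2.2] true AND false = false
[2.2] true AND false = false
[2] true OR false = true
[3.1.1.2] false OR false = false
[3.1.1] true AND false = false
[3.1] NOT false = true
[3.2.1] true OR false OR false = true
[3.2] NOT true = false
[3] true OR false = true
[4] true → true = true
[root] true AND true AND true AND true = true
Overall: true → permitted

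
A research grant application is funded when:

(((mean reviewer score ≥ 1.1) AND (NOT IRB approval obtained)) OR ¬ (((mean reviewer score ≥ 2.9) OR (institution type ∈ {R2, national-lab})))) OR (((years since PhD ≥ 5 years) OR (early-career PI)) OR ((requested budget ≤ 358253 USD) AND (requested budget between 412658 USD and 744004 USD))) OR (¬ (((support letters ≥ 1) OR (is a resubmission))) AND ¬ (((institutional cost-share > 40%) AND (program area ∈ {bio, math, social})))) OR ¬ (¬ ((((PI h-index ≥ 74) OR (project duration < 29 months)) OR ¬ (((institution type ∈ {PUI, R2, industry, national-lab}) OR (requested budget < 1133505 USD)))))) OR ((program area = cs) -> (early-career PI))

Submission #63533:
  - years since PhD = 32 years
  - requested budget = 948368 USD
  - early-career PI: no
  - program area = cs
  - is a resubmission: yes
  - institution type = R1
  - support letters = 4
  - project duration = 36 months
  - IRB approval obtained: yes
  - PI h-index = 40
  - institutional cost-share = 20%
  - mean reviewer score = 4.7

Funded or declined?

Atomic conditions:
  mean reviewer score ≥ 1.1: 4.7 ≥ 1.1 is true
  NOT IRB approval obtained: yes → false
  mean reviewer score ≥ 2.9: 4.7 ≥ 2.9 is true
  institution type ∈ {R2, national-lab}: R1 is not in the set → false
  years since PhD ≥ 5 years: 32 ≥ 5 is true
  early-career PI: no → false
  requested budget ≤ 358253 USD: 948368 ≤ 358253 is false
  requested budget between 412658 USD and 744004 USD: 948368 in [412658, 744004] is false
  support letters ≥ 1: 4 ≥ 1 is true
  is a resubmission: yes → true
  institutional cost-share > 40%: 20 > 40 is false
  program area ∈ {bio, math, social}: cs is not in the set → false
  PI h-index ≥ 74: 40 ≥ 74 is false
  project duration < 29 months: 36 < 29 is false
  institution type ∈ {PUI, R2, industry, national-lab}: R1 is not in the set → false
  requested budget < 1133505 USD: 948368 < 1133505 is true
  program area = cs: cs == cs is true
Combine:
[1.1] true AND false = false
[1.2.1] true OR false = true
[1.2] NOT true = false
[1] false OR false = false
[2.1] true OR false = true
[2.2] false AND false = false
[2] true OR false = true
[3.1.1] true OR true = true
[3.1] NOT true = false
[3.2.1] false AND false = false
[3.2] NOT false = true
[3] false AND true = false
[4.1.1.1] false OR false = false
[4.1.1.2.1] false OR true = true
[4.1.1.2] NOT true = false
[4.1.1] false OR false = false
[4.1] NOT false = true
[4] NOT true = false
[5] true → false = false
[root] false OR true OR false OR false OR false = true
Overall: true → funded

Funded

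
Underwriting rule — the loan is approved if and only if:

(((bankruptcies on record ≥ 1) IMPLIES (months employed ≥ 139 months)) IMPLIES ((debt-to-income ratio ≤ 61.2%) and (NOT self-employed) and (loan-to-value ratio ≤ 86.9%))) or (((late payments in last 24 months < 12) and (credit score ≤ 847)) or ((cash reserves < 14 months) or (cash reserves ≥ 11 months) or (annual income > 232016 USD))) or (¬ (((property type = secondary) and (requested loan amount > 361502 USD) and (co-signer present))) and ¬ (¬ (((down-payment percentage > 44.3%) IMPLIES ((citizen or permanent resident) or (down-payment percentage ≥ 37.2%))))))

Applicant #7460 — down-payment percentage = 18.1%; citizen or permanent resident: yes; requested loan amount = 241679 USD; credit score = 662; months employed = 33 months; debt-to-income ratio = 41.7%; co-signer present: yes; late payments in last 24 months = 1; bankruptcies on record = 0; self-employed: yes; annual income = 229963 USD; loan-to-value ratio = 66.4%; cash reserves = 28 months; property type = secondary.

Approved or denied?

Atomic conditions:
  bankruptcies on record ≥ 1: 0 ≥ 1 is false
  months employed ≥ 139 months: 33 ≥ 139 is false
  debt-to-income ratio ≤ 61.2%: 41.7 ≤ 61.2 is true
  NOT self-employed: yes → false
  loan-to-value ratio ≤ 86.9%: 66.4 ≤ 86.9 is true
  late payments in last 24 months < 12: 1 < 12 is true
  credit score ≤ 847: 662 ≤ 847 is true
  cash reserves < 14 months: 28 < 14 is false
  cash reserves ≥ 11 months: 28 ≥ 11 is true
  annual income > 232016 USD: 229963 > 232016 is false
  property type = secondary: secondary == secondary is true
  requested loan amount > 361502 USD: 241679 > 361502 is false
  co-signer present: yes → true
  down-payment percentage > 44.3%: 18.1 > 44.3 is false
  citizen or permanent resident: yes → true
  down-payment percentage ≥ 37.2%: 18.1 ≥ 37.2 is false
Combine:
[1.1] false → false (antecedent false ⇒ implication holds) = true
[1.2] true AND false AND true = false
[1] true → false = false
[2.1] true AND true = true
[2.2] false OR true OR false = true
[2] true OR true = true
[3.1.1] true AND false AND true = false
[3.1] NOT false = true
[3.2.1.1.2] true OR false = true
[3.2.1.1] false → true (antecedent false ⇒ implication holds) = true
[3.2.1] NOT true = false
[3.2] NOT false = true
[3] true AND true = true
[root] false OR true OR true = true
Overall: true → approved

Approved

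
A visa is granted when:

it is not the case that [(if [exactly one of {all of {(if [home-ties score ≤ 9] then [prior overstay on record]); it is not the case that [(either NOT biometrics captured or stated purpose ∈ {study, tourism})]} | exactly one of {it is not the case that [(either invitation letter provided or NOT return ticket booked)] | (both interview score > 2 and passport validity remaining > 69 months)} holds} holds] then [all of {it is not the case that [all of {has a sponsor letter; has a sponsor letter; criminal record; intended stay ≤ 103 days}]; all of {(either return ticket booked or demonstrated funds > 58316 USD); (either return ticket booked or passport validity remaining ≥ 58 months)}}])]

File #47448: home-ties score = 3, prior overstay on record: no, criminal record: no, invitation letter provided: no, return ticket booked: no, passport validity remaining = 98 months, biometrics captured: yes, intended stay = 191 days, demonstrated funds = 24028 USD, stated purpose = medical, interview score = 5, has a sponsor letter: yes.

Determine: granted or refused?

Granted

Atomic conditions:
  home-ties score ≤ 9: 3 ≤ 9 is true
  prior overstay on record: no → false
  NOT biometrics captured: yes → false
  stated purpose ∈ {study, tourism}: medical is not in the set → false
  invitation letter provided: no → false
  NOT return ticket booked: no → true
  interview score > 2: 5 > 2 is true
  passport validity remaining > 69 months: 98 > 69 is true
  has a sponsor letter: yes → true
  criminal record: no → false
  intended stay ≤ 103 days: 191 ≤ 103 is false
  return ticket booked: no → false
  demonstrated funds > 58316 USD: 24028 > 58316 is false
  passport validity remaining ≥ 58 months: 98 ≥ 58 is true
Combine:
[1.1.1.1] true → false = false
[1.1.1.2.1] false OR false = false
[1.1.1.2] NOT false = true
[1.1.1] false AND true = false
[1.1.2.1.1] false OR true = true
[1.1.2.1] NOT true = false
[1.1.2.2] true AND true = true
[1.1.2] exactly-one(false, true) = true
[1.1] exactly-one(false, true) = true
[1.2.1.1] true AND true AND false AND false = false
[1.2.1] NOT false = true
[1.2.2.1] false OR false = false
[1.2.2.2] false OR true = true
[1.2.2] false AND true = false
[1.2] true AND false = false
[1] true → false = false
[root] NOT false = true
Overall: true → granted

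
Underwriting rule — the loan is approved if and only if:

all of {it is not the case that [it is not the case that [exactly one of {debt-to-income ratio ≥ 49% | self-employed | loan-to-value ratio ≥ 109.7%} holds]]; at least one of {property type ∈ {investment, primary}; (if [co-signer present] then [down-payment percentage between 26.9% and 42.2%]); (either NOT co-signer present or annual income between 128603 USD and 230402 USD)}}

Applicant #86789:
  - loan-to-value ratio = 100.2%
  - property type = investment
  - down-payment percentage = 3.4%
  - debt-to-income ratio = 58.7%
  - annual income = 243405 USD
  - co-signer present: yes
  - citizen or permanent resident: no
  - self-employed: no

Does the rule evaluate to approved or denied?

Atomic conditions:
  debt-to-income ratio ≥ 49%: 58.7 ≥ 49 is true
  self-employed: no → false
  loan-to-value ratio ≥ 109.7%: 100.2 ≥ 109.7 is false
  property type ∈ {investment, primary}: investment is in the set → true
  co-signer present: yes → true
  down-payment percentage between 26.9% and 42.2%: 3.4 in [26.9, 42.2] is false
  NOT co-signer present: yes → false
  annual income between 128603 USD and 230402 USD: 243405 in [128603, 230402] is false
Combine:
[1.1.1] exactly-one(true, false, false) = true
[1.1] NOT true = false
[1] NOT false = true
[2.2] true → false = false
[2.3] false OR false = false
[2] true OR false OR false = true
[root] true AND true = true
Overall: true → approved

Approved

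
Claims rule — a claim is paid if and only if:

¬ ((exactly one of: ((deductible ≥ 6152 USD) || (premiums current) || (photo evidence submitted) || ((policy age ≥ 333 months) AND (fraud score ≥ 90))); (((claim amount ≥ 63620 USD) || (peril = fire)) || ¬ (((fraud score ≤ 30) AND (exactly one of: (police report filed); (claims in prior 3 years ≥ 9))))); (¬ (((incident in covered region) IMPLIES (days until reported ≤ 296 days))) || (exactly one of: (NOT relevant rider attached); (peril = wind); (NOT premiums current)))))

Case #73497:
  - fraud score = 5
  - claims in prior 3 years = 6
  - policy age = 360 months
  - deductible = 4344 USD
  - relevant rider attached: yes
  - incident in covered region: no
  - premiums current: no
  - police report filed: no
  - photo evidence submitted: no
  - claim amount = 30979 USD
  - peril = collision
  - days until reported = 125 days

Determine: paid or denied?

Paid

Atomic conditions:
  deductible ≥ 6152 USD: 4344 ≥ 6152 is false
  premiums current: no → false
  photo evidence submitted: no → false
  policy age ≥ 333 months: 360 ≥ 333 is true
  fraud score ≥ 90: 5 ≥ 90 is false
  claim amount ≥ 63620 USD: 30979 ≥ 63620 is false
  peril = fire: collision == fire is false
  fraud score ≤ 30: 5 ≤ 30 is true
  police report filed: no → false
  claims in prior 3 years ≥ 9: 6 ≥ 9 is false
  incident in covered region: no → false
  days until reported ≤ 296 days: 125 ≤ 296 is true
  NOT relevant rider attached: yes → false
  peril = wind: collision == wind is false
  NOT premiums current: no → true
Combine:
[1.1.4] true AND false = false
[1.1] false OR false OR false OR false = false
[1.2.1] false OR false = false
[1.2.2.1.2] exactly-one(false, false) = false
[1.2.2.1] true AND false = false
[1.2.2] NOT false = true
[1.2] false OR true = true
[1.3.1.1] false → true (antecedent false ⇒ implication holds) = true
[1.3.1] NOT true = false
[1.3.2] exactly-one(false, false, true) = true
[1.3] false OR true = true
[1] exactly-one(false, true, true) = false
[root] NOT false = true
Overall: true → paid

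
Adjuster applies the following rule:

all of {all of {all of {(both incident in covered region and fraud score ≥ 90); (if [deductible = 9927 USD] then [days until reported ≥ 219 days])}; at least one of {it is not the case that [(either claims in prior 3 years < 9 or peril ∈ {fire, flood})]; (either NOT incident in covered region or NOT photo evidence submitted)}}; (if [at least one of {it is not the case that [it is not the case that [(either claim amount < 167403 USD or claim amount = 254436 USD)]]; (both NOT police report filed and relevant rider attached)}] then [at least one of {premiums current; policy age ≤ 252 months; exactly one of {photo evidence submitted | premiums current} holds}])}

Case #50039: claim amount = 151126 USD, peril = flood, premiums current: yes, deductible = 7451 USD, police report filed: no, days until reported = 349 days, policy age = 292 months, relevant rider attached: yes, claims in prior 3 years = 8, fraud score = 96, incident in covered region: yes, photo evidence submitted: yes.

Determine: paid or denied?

Denied

Atomic conditions:
  incident in covered region: yes → true
  fraud score ≥ 90: 96 ≥ 90 is true
  deductible = 9927 USD: 7451 == 9927 is false
  days until reported ≥ 219 days: 349 ≥ 219 is true
  claims in prior 3 years < 9: 8 < 9 is true
  peril ∈ {fire, flood}: flood is in the set → true
  NOT incident in covered region: yes → false
  NOT photo evidence submitted: yes → false
  claim amount < 167403 USD: 151126 < 167403 is true
  claim amount = 254436 USD: 151126 == 254436 is false
  NOT police report filed: no → true
  relevant rider attached: yes → true
  premiums current: yes → true
  policy age ≤ 252 months: 292 ≤ 252 is false
  photo evidence submitted: yes → true
Combine:
[1.1.1] true AND true = true
[1.1.2] false → true (antecedent false ⇒ implication holds) = true
[1.1] true AND true = true
[1.2.1.1] true OR true = true
[1.2.1] NOT true = false
[1.2.2] false OR false = false
[1.2] false OR false = false
[1] true AND false = false
[2.1.1.1.1] true OR false = true
[2.1.1.1] NOT true = false
[2.1.1] NOT false = true
[2.1.2] true AND true = true
[2.1] true OR true = true
[2.2.3] exactly-one(true, true) = false
[2.2] true OR false OR false = true
[2] true → true = true
[root] false AND true = false
Overall: false → denied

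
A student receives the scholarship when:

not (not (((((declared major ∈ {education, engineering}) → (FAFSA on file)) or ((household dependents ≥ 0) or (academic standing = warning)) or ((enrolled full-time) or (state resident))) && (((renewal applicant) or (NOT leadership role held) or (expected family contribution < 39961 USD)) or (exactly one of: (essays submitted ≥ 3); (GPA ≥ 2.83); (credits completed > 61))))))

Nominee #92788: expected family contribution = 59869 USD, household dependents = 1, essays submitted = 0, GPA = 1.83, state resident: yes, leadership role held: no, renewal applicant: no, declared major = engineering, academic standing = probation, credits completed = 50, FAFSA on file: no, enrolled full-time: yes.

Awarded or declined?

Awarded

Atomic conditions:
  declared major ∈ {education, engineering}: engineering is in the set → true
  FAFSA on file: no → false
  household dependents ≥ 0: 1 ≥ 0 is true
  academic standing = warning: probation == warning is false
  enrolled full-time: yes → true
  state resident: yes → true
  renewal applicant: no → false
  NOT leadership role held: no → true
  expected family contribution < 39961 USD: 59869 < 39961 is false
  essays submitted ≥ 3: 0 ≥ 3 is false
  GPA ≥ 2.83: 1.83 ≥ 2.83 is false
  credits completed > 61: 50 > 61 is false
Combine:
[1.1.1.1] true → false = false
[1.1.1.2] true OR false = true
[1.1.1.3] true OR true = true
[1.1.1] false OR true OR true = true
[1.1.2.1] false OR true OR false = true
[1.1.2.2] exactly-one(false, false, false) = false
[1.1.2] true OR false = true
[1.1] true AND true = true
[1] NOT true = false
[root] NOT false = true
Overall: true → awarded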